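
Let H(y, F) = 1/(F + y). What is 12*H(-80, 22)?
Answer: -6/29 ≈ -0.20690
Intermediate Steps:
12*H(-80, 22) = 12/(22 - 80) = 12/(-58) = 12*(-1/58) = -6/29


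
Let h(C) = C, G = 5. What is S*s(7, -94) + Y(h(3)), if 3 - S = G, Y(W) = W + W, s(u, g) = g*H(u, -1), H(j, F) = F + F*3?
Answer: -746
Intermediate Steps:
H(j, F) = 4*F (H(j, F) = F + 3*F = 4*F)
s(u, g) = -4*g (s(u, g) = g*(4*(-1)) = g*(-4) = -4*g)
Y(W) = 2*W
S = -2 (S = 3 - 1*5 = 3 - 5 = -2)
S*s(7, -94) + Y(h(3)) = -(-8)*(-94) + 2*3 = -2*376 + 6 = -752 + 6 = -746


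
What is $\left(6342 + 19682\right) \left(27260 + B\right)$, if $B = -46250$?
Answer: $-494195760$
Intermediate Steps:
$\left(6342 + 19682\right) \left(27260 + B\right) = \left(6342 + 19682\right) \left(27260 - 46250\right) = 26024 \left(-18990\right) = -494195760$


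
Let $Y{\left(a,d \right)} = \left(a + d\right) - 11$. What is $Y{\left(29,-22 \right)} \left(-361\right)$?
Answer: $1444$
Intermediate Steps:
$Y{\left(a,d \right)} = -11 + a + d$
$Y{\left(29,-22 \right)} \left(-361\right) = \left(-11 + 29 - 22\right) \left(-361\right) = \left(-4\right) \left(-361\right) = 1444$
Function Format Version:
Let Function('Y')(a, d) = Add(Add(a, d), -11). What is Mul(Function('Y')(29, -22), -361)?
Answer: 1444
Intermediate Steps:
Function('Y')(a, d) = Add(-11, a, d)
Mul(Function('Y')(29, -22), -361) = Mul(Add(-11, 29, -22), -361) = Mul(-4, -361) = 1444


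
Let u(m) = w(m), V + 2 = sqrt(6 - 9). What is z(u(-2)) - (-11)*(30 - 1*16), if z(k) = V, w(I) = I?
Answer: 152 + I*sqrt(3) ≈ 152.0 + 1.732*I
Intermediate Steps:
V = -2 + I*sqrt(3) (V = -2 + sqrt(6 - 9) = -2 + sqrt(-3) = -2 + I*sqrt(3) ≈ -2.0 + 1.732*I)
u(m) = m
z(k) = -2 + I*sqrt(3)
z(u(-2)) - (-11)*(30 - 1*16) = (-2 + I*sqrt(3)) - (-11)*(30 - 1*16) = (-2 + I*sqrt(3)) - (-11)*(30 - 16) = (-2 + I*sqrt(3)) - (-11)*14 = (-2 + I*sqrt(3)) - 1*(-154) = (-2 + I*sqrt(3)) + 154 = 152 + I*sqrt(3)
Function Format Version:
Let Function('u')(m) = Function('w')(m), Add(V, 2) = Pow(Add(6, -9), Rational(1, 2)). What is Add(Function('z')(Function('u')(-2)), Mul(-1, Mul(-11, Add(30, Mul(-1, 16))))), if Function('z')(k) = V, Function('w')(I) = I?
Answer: Add(152, Mul(I, Pow(3, Rational(1, 2)))) ≈ Add(152.00, Mul(1.7320, I))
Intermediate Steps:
V = Add(-2, Mul(I, Pow(3, Rational(1, 2)))) (V = Add(-2, Pow(Add(6, -9), Rational(1, 2))) = Add(-2, Pow(-3, Rational(1, 2))) = Add(-2, Mul(I, Pow(3, Rational(1, 2)))) ≈ Add(-2.0000, Mul(1.7320, I)))
Function('u')(m) = m
Function('z')(k) = Add(-2, Mul(I, Pow(3, Rational(1, 2))))
Add(Function('z')(Function('u')(-2)), Mul(-1, Mul(-11, Add(30, Mul(-1, 16))))) = Add(Add(-2, Mul(I, Pow(3, Rational(1, 2)))), Mul(-1, Mul(-11, Add(30, Mul(-1, 16))))) = Add(Add(-2, Mul(I, Pow(3, Rational(1, 2)))), Mul(-1, Mul(-11, Add(30, -16)))) = Add(Add(-2, Mul(I, Pow(3, Rational(1, 2)))), Mul(-1, Mul(-11, 14))) = Add(Add(-2, Mul(I, Pow(3, Rational(1, 2)))), Mul(-1, -154)) = Add(Add(-2, Mul(I, Pow(3, Rational(1, 2)))), 154) = Add(152, Mul(I, Pow(3, Rational(1, 2))))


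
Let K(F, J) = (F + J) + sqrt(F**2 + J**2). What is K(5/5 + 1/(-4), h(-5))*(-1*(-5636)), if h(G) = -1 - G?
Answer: 26771 + 1409*sqrt(265) ≈ 49708.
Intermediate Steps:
K(F, J) = F + J + sqrt(F**2 + J**2)
K(5/5 + 1/(-4), h(-5))*(-1*(-5636)) = ((5/5 + 1/(-4)) + (-1 - 1*(-5)) + sqrt((5/5 + 1/(-4))**2 + (-1 - 1*(-5))**2))*(-1*(-5636)) = ((5*(1/5) + 1*(-1/4)) + (-1 + 5) + sqrt((5*(1/5) + 1*(-1/4))**2 + (-1 + 5)**2))*5636 = ((1 - 1/4) + 4 + sqrt((1 - 1/4)**2 + 4**2))*5636 = (3/4 + 4 + sqrt((3/4)**2 + 16))*5636 = (3/4 + 4 + sqrt(9/16 + 16))*5636 = (3/4 + 4 + sqrt(265/16))*5636 = (3/4 + 4 + sqrt(265)/4)*5636 = (19/4 + sqrt(265)/4)*5636 = 26771 + 1409*sqrt(265)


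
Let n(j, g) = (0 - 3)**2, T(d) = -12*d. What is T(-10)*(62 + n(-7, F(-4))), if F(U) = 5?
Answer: 8520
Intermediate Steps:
n(j, g) = 9 (n(j, g) = (-3)**2 = 9)
T(-10)*(62 + n(-7, F(-4))) = (-12*(-10))*(62 + 9) = 120*71 = 8520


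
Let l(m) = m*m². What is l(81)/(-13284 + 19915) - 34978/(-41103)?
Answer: 22075758541/272553993 ≈ 80.996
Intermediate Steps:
l(m) = m³
l(81)/(-13284 + 19915) - 34978/(-41103) = 81³/(-13284 + 19915) - 34978/(-41103) = 531441/6631 - 34978*(-1/41103) = 531441*(1/6631) + 34978/41103 = 531441/6631 + 34978/41103 = 22075758541/272553993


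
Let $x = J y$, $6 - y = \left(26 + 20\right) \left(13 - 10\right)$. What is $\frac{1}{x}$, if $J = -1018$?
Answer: $\frac{1}{134376} \approx 7.4418 \cdot 10^{-6}$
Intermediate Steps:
$y = -132$ ($y = 6 - \left(26 + 20\right) \left(13 - 10\right) = 6 - 46 \cdot 3 = 6 - 138 = -132$)
$x = 134376$ ($x = \left(-1018\right) \left(-132\right) = 134376$)
$\frac{1}{x} = \frac{1}{134376}$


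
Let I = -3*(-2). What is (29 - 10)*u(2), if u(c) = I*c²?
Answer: 456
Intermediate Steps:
I = 6
u(c) = 6*c²
(29 - 10)*u(2) = (29 - 10)*(6*2²) = 19*(6*4) = 19*24 = 456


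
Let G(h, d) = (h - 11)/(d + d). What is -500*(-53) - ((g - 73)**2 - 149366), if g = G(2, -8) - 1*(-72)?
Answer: 45021647/256 ≈ 1.7587e+5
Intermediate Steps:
G(h, d) = (-11 + h)/(2*d) (G(h, d) = (-11 + h)/((2*d)) = (-11 + h)*(1/(2*d)) = (-11 + h)/(2*d))
g = 1161/16 (g = (1/2)*(-11 + 2)/(-8) - 1*(-72) = (1/2)*(-1/8)*(-9) + 72 = 9/16 + 72 = 1161/16 ≈ 72.563)
-500*(-53) - ((g - 73)**2 - 149366) = -500*(-53) - ((1161/16 - 73)**2 - 149366) = 26500 - ((-7/16)**2 - 149366) = 26500 - (49/256 - 149366) = 26500 - 1*(-38237647/256) = 26500 + 38237647/256 = 45021647/256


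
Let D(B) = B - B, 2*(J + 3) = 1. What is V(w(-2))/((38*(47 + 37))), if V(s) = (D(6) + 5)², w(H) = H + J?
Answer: 25/3192 ≈ 0.0078321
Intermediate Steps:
J = -5/2 (J = -3 + (½)*1 = -3 + ½ = -5/2 ≈ -2.5000)
D(B) = 0
w(H) = -5/2 + H (w(H) = H - 5/2 = -5/2 + H)
V(s) = 25 (V(s) = (0 + 5)² = 5² = 25)
V(w(-2))/((38*(47 + 37))) = 25/((38*(47 + 37))) = 25/((38*84)) = 25/3192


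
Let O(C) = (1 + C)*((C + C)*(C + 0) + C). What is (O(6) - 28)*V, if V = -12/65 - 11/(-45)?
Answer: 3626/117 ≈ 30.991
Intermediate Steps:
O(C) = (1 + C)*(C + 2*C²) (O(C) = (1 + C)*((2*C)*C + C) = (1 + C)*(2*C² + C) = (1 + C)*(C + 2*C²))
V = 7/117 (V = -12*1/65 - 11*(-1/45) = -12/65 + 11/45 = 7/117 ≈ 0.059829)
(O(6) - 28)*V = (6*(1 + 2*6² + 3*6) - 28)*(7/117) = (6*(1 + 2*36 + 18) - 28)*(7/117) = (6*(1 + 72 + 18) - 28)*(7/117) = (6*91 - 28)*(7/117) = (546 - 28)*(7/117) = 518*(7/117) = 3626/117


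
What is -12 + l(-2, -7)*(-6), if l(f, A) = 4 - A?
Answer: -78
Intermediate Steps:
-12 + l(-2, -7)*(-6) = -12 + (4 - 1*(-7))*(-6) = -12 + (4 + 7)*(-6) = -12 + 11*(-6) = -12 - 66 = -78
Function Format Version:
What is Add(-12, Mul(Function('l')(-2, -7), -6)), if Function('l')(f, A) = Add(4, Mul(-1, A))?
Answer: -78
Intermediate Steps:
Add(-12, Mul(Function('l')(-2, -7), -6)) = Add(-12, Mul(Add(4, Mul(-1, -7)), -6)) = Add(-12, Mul(Add(4, 7), -6)) = Add(-12, Mul(11, -6)) = Add(-12, -66) = -78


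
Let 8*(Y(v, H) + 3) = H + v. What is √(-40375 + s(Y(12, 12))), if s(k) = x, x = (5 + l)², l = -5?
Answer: 5*I*√1615 ≈ 200.94*I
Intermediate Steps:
Y(v, H) = -3 + H/8 + v/8 (Y(v, H) = -3 + (H + v)/8 = -3 + (H/8 + v/8) = -3 + H/8 + v/8)
x = 0 (x = (5 - 5)² = 0² = 0)
s(k) = 0
√(-40375 + s(Y(12, 12))) = √(-40375 + 0) = √(-40375) = 5*I*√1615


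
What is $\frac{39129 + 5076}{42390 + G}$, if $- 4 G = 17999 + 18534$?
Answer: $\frac{176820}{133027} \approx 1.3292$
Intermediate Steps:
$G = - \frac{36533}{4}$ ($G = - \frac{17999 + 18534}{4} = \left(- \frac{1}{4}\right) 36533 = - \frac{36533}{4} \approx -9133.3$)
$\frac{39129 + 5076}{42390 + G} = \frac{39129 + 5076}{42390 - \frac{36533}{4}} = \frac{44205}{\frac{133027}{4}} = 44205 \cdot \frac{4}{133027} = \frac{176820}{133027}$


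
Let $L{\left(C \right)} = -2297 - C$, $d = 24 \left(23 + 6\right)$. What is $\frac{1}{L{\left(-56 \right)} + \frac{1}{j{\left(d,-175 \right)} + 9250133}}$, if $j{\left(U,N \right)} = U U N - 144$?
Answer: $- \frac{75522811}{169246619452} \approx -0.00044623$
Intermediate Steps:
$d = 696$ ($d = 24 \cdot 29 = 696$)
$j{\left(U,N \right)} = -144 + N U^{2}$ ($j{\left(U,N \right)} = U^{2} N - 144 = N U^{2} - 144 = -144 + N U^{2}$)
$\frac{1}{L{\left(-56 \right)} + \frac{1}{j{\left(d,-175 \right)} + 9250133}} = \frac{1}{\left(-2297 - -56\right) + \frac{1}{\left(-144 - 175 \cdot 696^{2}\right) + 9250133}} = \frac{1}{\left(-2297 + 56\right) + \frac{1}{\left(-144 - 84772800\right) + 9250133}} = \frac{1}{-2241 + \frac{1}{\left(-144 - 84772800\right) + 9250133}} = \frac{1}{-2241 + \frac{1}{-84772944 + 9250133}} = \frac{1}{-2241 + \frac{1}{-75522811}} = \frac{1}{-2241 - \frac{1}{75522811}} = \frac{1}{- \frac{169246619452}{75522811}} = - \frac{75522811}{169246619452}$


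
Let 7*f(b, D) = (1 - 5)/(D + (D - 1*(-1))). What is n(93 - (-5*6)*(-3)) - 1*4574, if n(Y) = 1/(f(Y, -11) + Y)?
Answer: -2035283/445 ≈ -4573.7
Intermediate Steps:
f(b, D) = -4/(7*(1 + 2*D)) (f(b, D) = ((1 - 5)/(D + (D - 1*(-1))))/7 = (-4/(D + (D + 1)))/7 = (-4/(D + (1 + D)))/7 = (-4/(1 + 2*D))/7 = -4/(7*(1 + 2*D)))
n(Y) = 1/(4/147 + Y) (n(Y) = 1/(-4/(7 + 14*(-11)) + Y) = 1/(-4/(7 - 154) + Y) = 1/(-4/(-147) + Y) = 1/(-4*(-1/147) + Y) = 1/(4/147 + Y))
n(93 - (-5*6)*(-3)) - 1*4574 = 147/(4 + 147*(93 - (-5*6)*(-3))) - 1*4574 = 147/(4 + 147*(93 - (-30)*(-3))) - 4574 = 147/(4 + 147*(93 - 1*90)) - 4574 = 147/(4 + 147*(93 - 90)) - 4574 = 147/(4 + 147*3) - 4574 = 147/(4 + 441) - 4574 = 147/445 - 4574 = -2035283/445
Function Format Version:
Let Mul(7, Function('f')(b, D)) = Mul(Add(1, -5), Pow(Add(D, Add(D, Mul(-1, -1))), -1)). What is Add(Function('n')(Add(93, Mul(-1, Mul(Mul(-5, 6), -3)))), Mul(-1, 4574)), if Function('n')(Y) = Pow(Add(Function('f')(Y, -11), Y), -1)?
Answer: Rational(-2035283, 445) ≈ -4573.7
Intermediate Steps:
Function('f')(b, D) = Mul(Rational(-4, 7), Pow(Add(1, Mul(2, D)), -1)) (Function('f')(b, D) = Mul(Rational(1, 7), Mul(Add(1, -5), Pow(Add(D, Add(D, Mul(-1, -1))), -1))) = Mul(Rational(1, 7), Mul(-4, Pow(Add(D, Add(D, 1)), -1))) = Mul(Rational(1, 7), Mul(-4, Pow(Add(D, Add(1, D)), -1))) = Mul(Rational(1, 7), Mul(-4, Pow(Add(1, Mul(2, D)), -1))) = Mul(Rational(-4, 7), Pow(Add(1, Mul(2, D)), -1)))
Function('n')(Y) = Pow(Add(Rational(4, 147), Y), -1) (Function('n')(Y) = Pow(Add(Mul(-4, Pow(Add(7, Mul(14, -11)), -1)), Y), -1) = Pow(Add(Mul(-4, Pow(Add(7, -154), -1)), Y), -1) = Pow(Add(Mul(-4, Pow(-147, -1)), Y), -1) = Pow(Add(Mul(-4, Rational(-1, 147)), Y), -1) = Pow(Add(Rational(4, 147), Y), -1))
Add(Function('n')(Add(93, Mul(-1, Mul(Mul(-5, 6), -3)))), Mul(-1, 4574)) = Add(Mul(147, Pow(Add(4, Mul(147, Add(93, Mul(-1, Mul(Mul(-5, 6), -3))))), -1)), Mul(-1, 4574)) = Add(Mul(147, Pow(Add(4, Mul(147, Add(93, Mul(-1, Mul(-30, -3))))), -1)), -4574) = Add(Mul(147, Pow(Add(4, Mul(147, Add(93, Mul(-1, 90)))), -1)), -4574) = Add(Mul(147, Pow(Add(4, Mul(147, Add(93, -90))), -1)), -4574) = Add(Mul(147, Pow(Add(4, Mul(147, 3)), -1)), -4574) = Add(Mul(147, Pow(Add(4, 441), -1)), -4574) = Add(Mul(147, Pow(445, -1)), -4574) = Add(Mul(147, Rational(1, 445)), -4574) = Add(Rational(147, 445), -4574) = Rational(-2035283, 445)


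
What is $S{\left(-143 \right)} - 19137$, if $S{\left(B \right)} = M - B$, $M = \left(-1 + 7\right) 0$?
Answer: $-18994$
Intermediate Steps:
$M = 0$ ($M = 6 \cdot 0 = 0$)
$S{\left(B \right)} = - B$ ($S{\left(B \right)} = 0 - B = - B$)
$S{\left(-143 \right)} - 19137 = \left(-1\right) \left(-143\right) - 19137 = 143 - 19137 = -18994$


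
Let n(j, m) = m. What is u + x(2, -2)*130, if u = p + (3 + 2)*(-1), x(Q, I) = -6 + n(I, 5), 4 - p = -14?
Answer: -117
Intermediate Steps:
p = 18 (p = 4 - 1*(-14) = 4 + 14 = 18)
x(Q, I) = -1 (x(Q, I) = -6 + 5 = -1)
u = 13 (u = 18 + (3 + 2)*(-1) = 18 + 5*(-1) = 18 - 5 = 13)
u + x(2, -2)*130 = 13 - 1*130 = 13 - 130 = -117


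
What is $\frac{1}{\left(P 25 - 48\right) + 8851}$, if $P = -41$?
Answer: $\frac{1}{7778} \approx 0.00012857$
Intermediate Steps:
$\frac{1}{\left(P 25 - 48\right) + 8851} = \frac{1}{\left(\left(-41\right) 25 - 48\right) + 8851} = \frac{1}{\left(-1025 - 48\right) + 8851} = \frac{1}{-1073 + 8851} = \frac{1}{7778}$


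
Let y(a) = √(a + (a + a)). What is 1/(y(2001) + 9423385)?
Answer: 9423385/88800184852222 - 3*√667/88800184852222 ≈ 1.0612e-7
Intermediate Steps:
y(a) = √3*√a (y(a) = √(a + 2*a) = √(3*a) = √3*√a)
1/(y(2001) + 9423385) = 1/(√3*√2001 + 9423385) = 1/(3*√667 + 9423385) = 1/(9423385 + 3*√667)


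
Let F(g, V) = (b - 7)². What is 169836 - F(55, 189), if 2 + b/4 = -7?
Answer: 167987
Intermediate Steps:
b = -36 (b = -8 + 4*(-7) = -8 - 28 = -36)
F(g, V) = 1849 (F(g, V) = (-36 - 7)² = (-43)² = 1849)
169836 - F(55, 189) = 169836 - 1*1849 = 169836 - 1849 = 167987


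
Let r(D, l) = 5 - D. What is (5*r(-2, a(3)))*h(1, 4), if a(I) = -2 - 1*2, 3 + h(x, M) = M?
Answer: 35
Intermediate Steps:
h(x, M) = -3 + M
a(I) = -4 (a(I) = -2 - 2 = -4)
(5*r(-2, a(3)))*h(1, 4) = (5*(5 - 1*(-2)))*(-3 + 4) = (5*(5 + 2))*1 = (5*7)*1 = 35*1 = 35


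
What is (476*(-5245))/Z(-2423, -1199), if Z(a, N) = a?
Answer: 2496620/2423 ≈ 1030.4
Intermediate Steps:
(476*(-5245))/Z(-2423, -1199) = (476*(-5245))/(-2423) = -2496620*(-1/2423) = 2496620/2423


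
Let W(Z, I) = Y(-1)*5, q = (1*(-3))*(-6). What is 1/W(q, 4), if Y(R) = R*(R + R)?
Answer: 1/10 ≈ 0.10000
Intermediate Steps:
q = 18 (q = -3*(-6) = 18)
Y(R) = 2*R**2 (Y(R) = R*(2*R) = 2*R**2)
W(Z, I) = 10 (W(Z, I) = (2*(-1)**2)*5 = (2*1)*5 = 2*5 = 10)
1/W(q, 4) = 1/10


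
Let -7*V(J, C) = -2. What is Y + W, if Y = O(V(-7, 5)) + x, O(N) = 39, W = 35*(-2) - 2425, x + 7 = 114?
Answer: -2349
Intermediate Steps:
x = 107 (x = -7 + 114 = 107)
W = -2495 (W = -70 - 2425 = -2495)
V(J, C) = 2/7 (V(J, C) = -⅐*(-2) = 2/7)
Y = 146 (Y = 39 + 107 = 146)
Y + W = 146 - 2495 = -2349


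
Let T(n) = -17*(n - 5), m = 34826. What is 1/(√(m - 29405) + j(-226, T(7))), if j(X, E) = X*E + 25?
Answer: 593/4571020 - √5421/59423260 ≈ 0.00012849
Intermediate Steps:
T(n) = 85 - 17*n (T(n) = -17*(-5 + n) = 85 - 17*n)
j(X, E) = 25 + E*X (j(X, E) = E*X + 25 = 25 + E*X)
1/(√(m - 29405) + j(-226, T(7))) = 1/(√(34826 - 29405) + (25 + (85 - 17*7)*(-226))) = 1/(√5421 + (25 + (85 - 119)*(-226))) = 1/(√5421 + (25 - 34*(-226))) = 1/(√5421 + (25 + 7684)) = 1/(√5421 + 7709) = 1/(7709 + √5421)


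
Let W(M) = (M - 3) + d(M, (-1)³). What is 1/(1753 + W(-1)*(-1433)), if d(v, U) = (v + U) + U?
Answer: 1/11784 ≈ 8.4861e-5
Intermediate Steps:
d(v, U) = v + 2*U (d(v, U) = (U + v) + U = v + 2*U)
W(M) = -5 + 2*M (W(M) = (M - 3) + (M + 2*(-1)³) = (-3 + M) + (M + 2*(-1)) = (-3 + M) + (M - 2) = (-3 + M) + (-2 + M) = -5 + 2*M)
1/(1753 + W(-1)*(-1433)) = 1/(1753 + (-5 + 2*(-1))*(-1433)) = 1/(1753 + (-5 - 2)*(-1433)) = 1/(1753 - 7*(-1433)) = 1/(1753 + 10031) = 1/11784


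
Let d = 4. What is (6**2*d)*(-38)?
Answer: -5472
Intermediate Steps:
(6**2*d)*(-38) = (6**2*4)*(-38) = (36*4)*(-38) = 144*(-38) = -5472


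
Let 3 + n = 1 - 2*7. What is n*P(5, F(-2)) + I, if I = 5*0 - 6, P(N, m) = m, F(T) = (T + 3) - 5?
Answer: 58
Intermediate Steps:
F(T) = -2 + T (F(T) = (3 + T) - 5 = -2 + T)
n = -16 (n = -3 + (1 - 2*7) = -3 + (1 - 14) = -3 - 13 = -16)
I = -6 (I = 0 - 6 = -6)
n*P(5, F(-2)) + I = -16*(-2 - 2) - 6 = -16*(-4) - 6 = 64 - 6 = 58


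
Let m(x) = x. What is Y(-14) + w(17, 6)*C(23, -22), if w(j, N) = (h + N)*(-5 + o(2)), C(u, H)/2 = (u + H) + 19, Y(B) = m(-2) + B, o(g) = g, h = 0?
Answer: -736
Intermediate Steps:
Y(B) = -2 + B
C(u, H) = 38 + 2*H + 2*u (C(u, H) = 2*((u + H) + 19) = 2*((H + u) + 19) = 2*(19 + H + u) = 38 + 2*H + 2*u)
w(j, N) = -3*N (w(j, N) = (0 + N)*(-5 + 2) = N*(-3) = -3*N)
Y(-14) + w(17, 6)*C(23, -22) = (-2 - 14) + (-3*6)*(38 + 2*(-22) + 2*23) = -16 - 18*(38 - 44 + 46) = -16 - 18*40 = -16 - 720 = -736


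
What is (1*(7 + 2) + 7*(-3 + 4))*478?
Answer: 7648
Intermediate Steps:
(1*(7 + 2) + 7*(-3 + 4))*478 = (1*9 + 7*1)*478 = (9 + 7)*478 = 16*478 = 7648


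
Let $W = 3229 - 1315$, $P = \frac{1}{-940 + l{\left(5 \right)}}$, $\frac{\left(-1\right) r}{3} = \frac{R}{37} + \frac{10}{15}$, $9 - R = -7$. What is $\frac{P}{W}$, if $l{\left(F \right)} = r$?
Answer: $- \frac{37}{66802428} \approx -5.5387 \cdot 10^{-7}$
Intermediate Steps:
$R = 16$ ($R = 9 - -7 = 9 + 7 = 16$)
$r = - \frac{122}{37}$ ($r = - 3 \left(\frac{16}{37} + \frac{10}{15}\right) = - 3 \left(16 \cdot \frac{1}{37} + 10 \cdot \frac{1}{15}\right) = - 3 \left(\frac{16}{37} + \frac{2}{3}\right) = \left(-3\right) \frac{122}{111} = - \frac{122}{37} \approx -3.2973$)
$l{\left(F \right)} = - \frac{122}{37}$
$P = - \frac{37}{34902}$ ($P = \frac{1}{-940 - \frac{122}{37}} = \frac{1}{- \frac{34902}{37}} = - \frac{37}{34902} \approx -0.0010601$)
$W = 1914$
$\frac{P}{W} = - \frac{37}{34902 \cdot 1914} = \left(- \frac{37}{34902}\right) \frac{1}{1914} = - \frac{37}{66802428}$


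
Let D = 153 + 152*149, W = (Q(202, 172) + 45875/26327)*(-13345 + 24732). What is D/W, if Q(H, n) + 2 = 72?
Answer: 600281927/21507367055 ≈ 0.027911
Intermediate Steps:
Q(H, n) = 70 (Q(H, n) = -2 + 72 = 70)
W = 21507367055/26327 (W = (70 + 45875/26327)*(-13345 + 24732) = (70 + 45875*(1/26327))*11387 = (70 + 45875/26327)*11387 = (1888765/26327)*11387 = 21507367055/26327 ≈ 8.1693e+5)
D = 22801 (D = 153 + 22648 = 22801)
D/W = 22801/(21507367055/26327) = 22801*(26327/21507367055) = 600281927/21507367055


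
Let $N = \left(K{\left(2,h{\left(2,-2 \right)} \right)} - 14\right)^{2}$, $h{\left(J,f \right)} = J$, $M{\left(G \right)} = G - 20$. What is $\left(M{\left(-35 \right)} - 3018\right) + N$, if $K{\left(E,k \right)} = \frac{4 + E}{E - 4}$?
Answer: $-2784$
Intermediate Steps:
$M{\left(G \right)} = -20 + G$ ($M{\left(G \right)} = G - 20 = -20 + G$)
$K{\left(E,k \right)} = \frac{4 + E}{-4 + E}$
$N = 289$ ($N = \left(\frac{4 + 2}{-4 + 2} - 14\right)^{2} = \left(\frac{1}{-2} \cdot 6 - 14\right)^{2} = \left(\left(- \frac{1}{2}\right) 6 - 14\right)^{2} = \left(-3 - 14\right)^{2} = \left(-17\right)^{2} = 289$)
$\left(M{\left(-35 \right)} - 3018\right) + N = \left(\left(-20 - 35\right) - 3018\right) + 289 = \left(-55 - 3018\right) + 289 = -3073 + 289 = -2784$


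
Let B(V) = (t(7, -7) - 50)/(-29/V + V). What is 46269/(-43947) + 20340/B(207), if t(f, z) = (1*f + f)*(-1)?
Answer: -29534443947/449236 ≈ -65744.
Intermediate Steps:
t(f, z) = -2*f (t(f, z) = (f + f)*(-1) = (2*f)*(-1) = -2*f)
B(V) = -64/(V - 29/V) (B(V) = (-2*7 - 50)/(-29/V + V) = (-14 - 50)/(V - 29/V) = -64/(V - 29/V))
46269/(-43947) + 20340/B(207) = 46269/(-43947) + 20340/((-64*207/(-29 + 207**2))) = 46269*(-1/43947) + 20340/((-64*207/(-29 + 42849))) = -5141/4883 + 20340/((-64*207/42820)) = -5141/4883 + 20340/((-64*207*1/42820)) = -5141/4883 + 20340/(-3312/10705) = -5141/4883 + 20340*(-10705/3312) = -5141/4883 - 6048325/92 = -29534443947/449236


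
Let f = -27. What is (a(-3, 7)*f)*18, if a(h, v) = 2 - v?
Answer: 2430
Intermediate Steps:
(a(-3, 7)*f)*18 = ((2 - 1*7)*(-27))*18 = ((2 - 7)*(-27))*18 = -5*(-27)*18 = 135*18 = 2430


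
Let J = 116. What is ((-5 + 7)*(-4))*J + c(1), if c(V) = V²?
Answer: -927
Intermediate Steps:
((-5 + 7)*(-4))*J + c(1) = ((-5 + 7)*(-4))*116 + 1² = (2*(-4))*116 + 1 = -8*116 + 1 = -928 + 1 = -927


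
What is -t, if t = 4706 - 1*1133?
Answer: -3573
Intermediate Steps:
t = 3573 (t = 4706 - 1133 = 3573)
-t = -1*3573 = -3573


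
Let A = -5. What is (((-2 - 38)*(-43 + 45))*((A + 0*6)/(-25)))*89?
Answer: -1424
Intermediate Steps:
(((-2 - 38)*(-43 + 45))*((A + 0*6)/(-25)))*89 = (((-2 - 38)*(-43 + 45))*((-5 + 0*6)/(-25)))*89 = ((-40*2)*((-5 + 0)*(-1/25)))*89 = -(-400)*(-1)/25*89 = -80*⅕*89 = -16*89 = -1424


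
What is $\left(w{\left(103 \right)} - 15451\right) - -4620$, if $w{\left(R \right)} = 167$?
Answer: $-10664$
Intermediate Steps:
$\left(w{\left(103 \right)} - 15451\right) - -4620 = \left(167 - 15451\right) - -4620 = -15284 + 4620 = -10664$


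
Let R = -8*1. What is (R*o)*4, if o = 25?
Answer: -800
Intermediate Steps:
R = -8
(R*o)*4 = -8*25*4 = -200*4 = -800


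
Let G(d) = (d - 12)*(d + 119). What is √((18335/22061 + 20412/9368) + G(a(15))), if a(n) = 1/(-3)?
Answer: I*√35089872017181637994/155000586 ≈ 38.217*I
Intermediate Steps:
a(n) = -⅓ (a(n) = 1*(-⅓) = -⅓)
G(d) = (-12 + d)*(119 + d)
√((18335/22061 + 20412/9368) + G(a(15))) = √((18335/22061 + 20412/9368) + (-1428 + (-⅓)² + 107*(-⅓))) = √((18335*(1/22061) + 20412*(1/9368)) + (-1428 + ⅑ - 107/3)) = √((18335/22061 + 5103/2342) - 13172/9) = √(155517853/51666862 - 13172/9) = √(-679156245587/465001758) = I*√35089872017181637994/155000586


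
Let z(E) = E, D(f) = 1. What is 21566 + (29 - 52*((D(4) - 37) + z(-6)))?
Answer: 23779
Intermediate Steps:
21566 + (29 - 52*((D(4) - 37) + z(-6))) = 21566 + (29 - 52*((1 - 37) - 6)) = 21566 + (29 - 52*(-36 - 6)) = 21566 + (29 - 52*(-42)) = 21566 + (29 + 2184) = 21566 + 2213 = 23779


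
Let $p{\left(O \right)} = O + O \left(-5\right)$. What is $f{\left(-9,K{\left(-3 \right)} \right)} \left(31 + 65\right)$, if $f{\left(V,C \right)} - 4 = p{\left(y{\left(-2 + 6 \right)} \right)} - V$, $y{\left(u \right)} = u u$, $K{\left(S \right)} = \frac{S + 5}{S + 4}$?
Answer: $-4896$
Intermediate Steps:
$K{\left(S \right)} = \frac{5 + S}{4 + S}$
$y{\left(u \right)} = u^{2}$
$p{\left(O \right)} = - 4 O$ ($p{\left(O \right)} = O - 5 O = - 4 O$)
$f{\left(V,C \right)} = -60 - V$ ($f{\left(V,C \right)} = 4 - \left(V + 4 \left(-2 + 6\right)^{2}\right) = 4 - \left(64 + V\right) = -60 - V$)
$f{\left(-9,K{\left(-3 \right)} \right)} \left(31 + 65\right) = \left(-60 - -9\right) \left(31 + 65\right) = \left(-60 + 9\right) 96 = \left(-51\right) 96 = -4896$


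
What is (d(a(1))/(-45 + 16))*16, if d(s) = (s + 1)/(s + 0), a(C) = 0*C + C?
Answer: -32/29 ≈ -1.1034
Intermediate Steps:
a(C) = C (a(C) = 0 + C = C)
d(s) = (1 + s)/s
(d(a(1))/(-45 + 16))*16 = (((1 + 1)/1)/(-45 + 16))*16 = ((1*2)/(-29))*16 = (2*(-1/29))*16 = -2/29*16 = -32/29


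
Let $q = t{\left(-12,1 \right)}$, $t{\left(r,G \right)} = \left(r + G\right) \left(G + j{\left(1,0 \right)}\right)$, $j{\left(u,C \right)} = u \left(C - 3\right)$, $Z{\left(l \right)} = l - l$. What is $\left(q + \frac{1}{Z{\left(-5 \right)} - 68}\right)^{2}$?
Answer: $\frac{2235025}{4624} \approx 483.35$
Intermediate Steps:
$Z{\left(l \right)} = 0$
$j{\left(u,C \right)} = u \left(-3 + C\right)$
$t{\left(r,G \right)} = \left(-3 + G\right) \left(G + r\right)$ ($t{\left(r,G \right)} = \left(r + G\right) \left(G + 1 \left(-3 + 0\right)\right) = \left(G + r\right) \left(G + 1 \left(-3\right)\right) = \left(G + r\right) \left(G - 3\right) = \left(G + r\right) \left(-3 + G\right) = \left(-3 + G\right) \left(G + r\right)$)
$q = 22$ ($q = 1^{2} - 3 - -36 + 1 \left(-12\right) = 1 - 3 + 36 - 12 = 22$)
$\left(q + \frac{1}{Z{\left(-5 \right)} - 68}\right)^{2} = \left(22 + \frac{1}{0 - 68}\right)^{2} = \left(22 + \frac{1}{-68}\right)^{2} = \left(22 - \frac{1}{68}\right)^{2} = \left(\frac{1495}{68}\right)^{2} = \frac{2235025}{4624}$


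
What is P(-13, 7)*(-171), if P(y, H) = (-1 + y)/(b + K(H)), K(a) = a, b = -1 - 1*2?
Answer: 1197/2 ≈ 598.50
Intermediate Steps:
b = -3 (b = -1 - 2 = -3)
P(y, H) = (-1 + y)/(-3 + H)
P(-13, 7)*(-171) = ((-1 - 13)/(-3 + 7))*(-171) = (-14/4)*(-171) = ((¼)*(-14))*(-171) = -7/2*(-171) = 1197/2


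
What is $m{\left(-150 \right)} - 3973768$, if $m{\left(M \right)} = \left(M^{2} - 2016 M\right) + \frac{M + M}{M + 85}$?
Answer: $- \frac{47435224}{13} \approx -3.6489 \cdot 10^{6}$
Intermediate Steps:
$m{\left(M \right)} = M^{2} - 2016 M + \frac{2 M}{85 + M}$ ($m{\left(M \right)} = \left(M^{2} - 2016 M\right) + \frac{2 M}{85 + M} = M^{2} - 2016 M + \frac{2 M}{85 + M}$)
$m{\left(-150 \right)} - 3973768 = - \frac{150 \left(-171358 + \left(-150\right)^{2} - -289650\right)}{85 - 150} - 3973768 = - \frac{150 \left(-171358 + 22500 + 289650\right)}{-65} - 3973768 = \left(-150\right) \left(- \frac{1}{65}\right) 140792 - 3973768 = \frac{4223760}{13} - 3973768 = - \frac{47435224}{13}$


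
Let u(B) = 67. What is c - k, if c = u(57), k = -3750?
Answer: 3817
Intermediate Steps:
c = 67
c - k = 67 - 1*(-3750) = 67 + 3750 = 3817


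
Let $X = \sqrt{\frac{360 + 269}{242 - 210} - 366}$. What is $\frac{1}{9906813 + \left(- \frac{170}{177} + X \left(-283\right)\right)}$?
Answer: $\frac{9931856460384}{98393062965242097875} + \frac{35464428 i \sqrt{22166}}{98393062965242097875} \approx 1.0094 \cdot 10^{-7} + 5.3663 \cdot 10^{-11} i$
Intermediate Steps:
$X = \frac{i \sqrt{22166}}{8}$ ($X = \sqrt{\frac{629}{32} - 366} = \sqrt{- \frac{11083}{32}} = \frac{i \sqrt{22166}}{8} \approx 18.61 i$)
$\frac{1}{9906813 + \left(- \frac{170}{177} + X \left(-283\right)\right)} = \frac{1}{9906813 + \left(- \frac{170}{177} + \frac{i \sqrt{22166}}{8} \left(-283\right)\right)} = \frac{1}{9906813 - \left(\frac{170}{177} + \frac{283 i \sqrt{22166}}{8}\right)} = \frac{1}{\frac{1753505731}{177} - \frac{283 i \sqrt{22166}}{8}}$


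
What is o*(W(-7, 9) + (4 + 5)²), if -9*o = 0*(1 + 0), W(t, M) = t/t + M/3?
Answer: 0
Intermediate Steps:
W(t, M) = 1 + M/3 (W(t, M) = 1 + M*(⅓) = 1 + M/3)
o = 0 (o = -0*(1 + 0) = -0 = -⅑*0 = 0)
o*(W(-7, 9) + (4 + 5)²) = 0*((1 + (⅓)*9) + (4 + 5)²) = 0*((1 + 3) + 9²) = 0*(4 + 81) = 0*85 = 0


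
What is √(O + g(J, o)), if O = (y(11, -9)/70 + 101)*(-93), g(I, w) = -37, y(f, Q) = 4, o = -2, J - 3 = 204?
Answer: 2*I*√2889565/35 ≈ 97.135*I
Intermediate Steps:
J = 207 (J = 3 + 204 = 207)
O = -328941/35 (O = (4/70 + 101)*(-93) = (4*(1/70) + 101)*(-93) = (2/35 + 101)*(-93) = (3537/35)*(-93) = -328941/35 ≈ -9398.3)
√(O + g(J, o)) = √(-328941/35 - 37) = √(-330236/35) = 2*I*√2889565/35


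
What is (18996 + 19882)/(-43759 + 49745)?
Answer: 19439/2993 ≈ 6.4948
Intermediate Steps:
(18996 + 19882)/(-43759 + 49745) = 38878/5986 = 38878*(1/5986) = 19439/2993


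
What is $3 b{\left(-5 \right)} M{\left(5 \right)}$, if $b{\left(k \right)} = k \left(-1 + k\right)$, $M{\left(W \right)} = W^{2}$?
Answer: $2250$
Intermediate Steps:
$3 b{\left(-5 \right)} M{\left(5 \right)} = 3 \left(- 5 \left(-1 - 5\right)\right) 5^{2} = 3 \left(\left(-5\right) \left(-6\right)\right) 25 = 3 \cdot 30 \cdot 25 = 90 \cdot 25 = 2250$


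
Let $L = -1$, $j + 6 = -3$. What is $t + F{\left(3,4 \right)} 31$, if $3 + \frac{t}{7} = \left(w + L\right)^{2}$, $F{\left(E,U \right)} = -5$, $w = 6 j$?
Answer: $20999$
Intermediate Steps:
$j = -9$ ($j = -6 - 3 = -9$)
$w = -54$ ($w = 6 \left(-9\right) = -54$)
$t = 21154$ ($t = -21 + 7 \left(-54 - 1\right)^{2} = -21 + 7 \left(-55\right)^{2} = -21 + 7 \cdot 3025 = -21 + 21175 = 21154$)
$t + F{\left(3,4 \right)} 31 = 21154 - 155 = 20999$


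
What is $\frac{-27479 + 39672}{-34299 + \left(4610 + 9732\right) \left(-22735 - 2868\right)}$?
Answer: $- \frac{12193}{367232525} \approx -3.3202 \cdot 10^{-5}$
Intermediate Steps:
$\frac{-27479 + 39672}{-34299 + \left(4610 + 9732\right) \left(-22735 - 2868\right)} = \frac{12193}{-34299 + 14342 \left(-25603\right)} = \frac{12193}{-34299 - 367198226} = \frac{12193}{-367232525} = 12193 \left(- \frac{1}{367232525}\right) = - \frac{12193}{367232525}$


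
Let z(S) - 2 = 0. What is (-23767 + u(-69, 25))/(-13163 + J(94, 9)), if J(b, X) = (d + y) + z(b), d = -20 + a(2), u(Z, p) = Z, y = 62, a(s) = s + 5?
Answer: 5959/3278 ≈ 1.8179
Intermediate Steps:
a(s) = 5 + s
z(S) = 2 (z(S) = 2 + 0 = 2)
d = -13 (d = -20 + (5 + 2) = -20 + 7 = -13)
J(b, X) = 51 (J(b, X) = (-13 + 62) + 2 = 49 + 2 = 51)
(-23767 + u(-69, 25))/(-13163 + J(94, 9)) = (-23767 - 69)/(-13163 + 51) = -23836/(-13112) = -23836*(-1/13112) = 5959/3278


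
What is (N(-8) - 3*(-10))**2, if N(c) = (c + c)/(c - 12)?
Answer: 23716/25 ≈ 948.64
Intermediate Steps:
N(c) = 2*c/(-12 + c) (N(c) = (2*c)/(-12 + c) = 2*c/(-12 + c))
(N(-8) - 3*(-10))**2 = (2*(-8)/(-12 - 8) - 3*(-10))**2 = (2*(-8)/(-20) + 30)**2 = (2*(-8)*(-1/20) + 30)**2 = (4/5 + 30)**2 = (154/5)**2 = 23716/25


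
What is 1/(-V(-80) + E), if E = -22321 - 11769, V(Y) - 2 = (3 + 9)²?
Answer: -1/34236 ≈ -2.9209e-5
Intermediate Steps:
V(Y) = 146 (V(Y) = 2 + (3 + 9)² = 2 + 12² = 2 + 144 = 146)
E = -34090
1/(-V(-80) + E) = 1/(-1*146 - 34090) = 1/(-146 - 34090) = 1/(-34236) = -1/34236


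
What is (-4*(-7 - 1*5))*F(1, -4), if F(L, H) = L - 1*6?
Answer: -240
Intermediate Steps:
F(L, H) = -6 + L (F(L, H) = L - 6 = -6 + L)
(-4*(-7 - 1*5))*F(1, -4) = (-4*(-7 - 1*5))*(-6 + 1) = -4*(-7 - 5)*(-5) = -4*(-12)*(-5) = 48*(-5) = -240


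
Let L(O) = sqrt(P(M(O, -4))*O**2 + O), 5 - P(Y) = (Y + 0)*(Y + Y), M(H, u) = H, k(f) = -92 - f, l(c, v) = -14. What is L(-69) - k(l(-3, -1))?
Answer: 78 + I*sqrt(45310506) ≈ 78.0 + 6731.3*I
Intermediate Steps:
P(Y) = 5 - 2*Y**2 (P(Y) = 5 - (Y + 0)*(Y + Y) = 5 - Y*2*Y = 5 - 2*Y**2)
L(O) = sqrt(O + O**2*(5 - 2*O**2)) (L(O) = sqrt((5 - 2*O**2)*O**2 + O) = sqrt(O**2*(5 - 2*O**2) + O) = sqrt(O + O**2*(5 - 2*O**2)))
L(-69) - k(l(-3, -1)) = sqrt(-69*(1 - 2*(-69)**3 + 5*(-69))) - (-92 - 1*(-14)) = sqrt(-69*(1 - 2*(-328509) - 345)) - (-92 + 14) = sqrt(-69*(1 + 657018 - 345)) - 1*(-78) = sqrt(-69*656674) + 78 = sqrt(-45310506) + 78 = I*sqrt(45310506) + 78 = 78 + I*sqrt(45310506)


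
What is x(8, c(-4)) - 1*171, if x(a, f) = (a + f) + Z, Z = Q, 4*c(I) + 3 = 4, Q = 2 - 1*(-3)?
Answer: -631/4 ≈ -157.75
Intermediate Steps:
Q = 5 (Q = 2 + 3 = 5)
c(I) = ¼ (c(I) = -¾ + (¼)*4 = -¾ + 1 = ¼)
Z = 5
x(a, f) = 5 + a + f (x(a, f) = (a + f) + 5 = 5 + a + f)
x(8, c(-4)) - 1*171 = (5 + 8 + ¼) - 1*171 = 53/4 - 171 = -631/4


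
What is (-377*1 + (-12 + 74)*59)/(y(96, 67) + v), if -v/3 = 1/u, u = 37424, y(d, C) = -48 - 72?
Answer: -122788144/4490883 ≈ -27.342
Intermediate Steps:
y(d, C) = -120
v = -3/37424 ≈ -8.0162e-5
(-377*1 + (-12 + 74)*59)/(y(96, 67) + v) = (-377*1 + (-12 + 74)*59)/(-120 - 3/37424) = (-377 + 62*59)/(-4490883/37424) = (-377 + 3658)*(-37424/4490883) = 3281*(-37424/4490883) = -122788144/4490883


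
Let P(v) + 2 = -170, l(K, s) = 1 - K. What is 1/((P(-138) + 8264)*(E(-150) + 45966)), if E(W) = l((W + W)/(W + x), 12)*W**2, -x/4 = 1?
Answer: 11/2192795592 ≈ 5.0164e-9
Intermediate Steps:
x = -4 (x = -4*1 = -4)
P(v) = -172 (P(v) = -2 - 170 = -172)
E(W) = W**2*(1 - 2*W/(-4 + W)) (E(W) = (1 - (W + W)/(W - 4))*W**2 = (1 - 2*W/(-4 + W))*W**2 = W**2*(1 - 2*W/(-4 + W)))
1/((P(-138) + 8264)*(E(-150) + 45966)) = 1/((-172 + 8264)*((-150)**2*(-4 - 1*(-150))/(-4 - 150) + 45966)) = 1/(8092*(22500*(-4 + 150)/(-154) + 45966)) = 1/(8092*(22500*(-1/154)*146 + 45966)) = 1/(8092*(-1642500/77 + 45966)) = 1/(8092*(1896882/77)) = 1/(2192795592/11) = 11/2192795592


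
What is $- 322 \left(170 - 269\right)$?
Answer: $31878$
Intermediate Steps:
$- 322 \left(170 - 269\right) = \left(-322\right) \left(-99\right) = 31878$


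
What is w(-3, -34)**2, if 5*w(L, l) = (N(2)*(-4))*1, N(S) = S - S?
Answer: 0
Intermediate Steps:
N(S) = 0
w(L, l) = 0 (w(L, l) = ((0*(-4))*1)/5 = (0*1)/5 = (1/5)*0 = 0)
w(-3, -34)**2 = 0**2 = 0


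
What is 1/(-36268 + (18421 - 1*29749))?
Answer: -1/47596 ≈ -2.1010e-5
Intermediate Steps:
1/(-36268 + (18421 - 1*29749)) = 1/(-36268 + (18421 - 29749)) = 1/(-36268 - 11328) = 1/(-47596) = -1/47596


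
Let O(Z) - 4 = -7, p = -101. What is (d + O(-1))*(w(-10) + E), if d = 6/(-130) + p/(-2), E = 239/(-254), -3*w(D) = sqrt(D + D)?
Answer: -1474391/33020 - 6169*I*sqrt(5)/195 ≈ -44.651 - 70.74*I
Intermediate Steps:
O(Z) = -3 (O(Z) = 4 - 7 = -3)
w(D) = -sqrt(2)*sqrt(D)/3 (w(D) = -sqrt(D + D)/3 = -sqrt(2)*sqrt(D)/3)
E = -239/254 (E = 239*(-1/254) = -239/254 ≈ -0.94094)
d = 6559/130 (d = 6/(-130) - 101/(-2) = 6*(-1/130) - 101*(-1/2) = -3/65 + 101/2 = 6559/130 ≈ 50.454)
(d + O(-1))*(w(-10) + E) = (6559/130 - 3)*(-sqrt(2)*sqrt(-10)/3 - 239/254) = 6169*(-sqrt(2)*I*sqrt(10)/3 - 239/254)/130 = 6169*(-2*I*sqrt(5)/3 - 239/254)/130 = 6169*(-239/254 - 2*I*sqrt(5)/3)/130 = -1474391/33020 - 6169*I*sqrt(5)/195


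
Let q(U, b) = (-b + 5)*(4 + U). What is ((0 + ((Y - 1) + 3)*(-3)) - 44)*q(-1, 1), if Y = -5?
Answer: -420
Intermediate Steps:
q(U, b) = (4 + U)*(5 - b) (q(U, b) = (5 - b)*(4 + U) = (4 + U)*(5 - b))
((0 + ((Y - 1) + 3)*(-3)) - 44)*q(-1, 1) = ((0 + ((-5 - 1) + 3)*(-3)) - 44)*(20 - 4*1 + 5*(-1) - 1*(-1)*1) = ((0 + (-6 + 3)*(-3)) - 44)*(20 - 4 - 5 + 1) = ((0 - 3*(-3)) - 44)*12 = ((0 + 9) - 44)*12 = (9 - 44)*12 = -35*12 = -420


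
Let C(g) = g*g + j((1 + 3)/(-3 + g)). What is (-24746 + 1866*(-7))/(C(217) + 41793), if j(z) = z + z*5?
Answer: -2022728/4755193 ≈ -0.42537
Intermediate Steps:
j(z) = 6*z (j(z) = z + 5*z = 6*z)
C(g) = g² + 24/(-3 + g) (C(g) = g*g + 6*((1 + 3)/(-3 + g)) = g² + 6*(4/(-3 + g)) = g² + 24/(-3 + g))
(-24746 + 1866*(-7))/(C(217) + 41793) = (-24746 + 1866*(-7))/((24 + 217²*(-3 + 217))/(-3 + 217) + 41793) = (-24746 - 13062)/((24 + 47089*214)/214 + 41793) = -37808/((24 + 10077046)/214 + 41793) = -37808/((1/214)*10077070 + 41793) = -37808/(5038535/107 + 41793) = -37808/9510386/107 = -37808*107/9510386 = -2022728/4755193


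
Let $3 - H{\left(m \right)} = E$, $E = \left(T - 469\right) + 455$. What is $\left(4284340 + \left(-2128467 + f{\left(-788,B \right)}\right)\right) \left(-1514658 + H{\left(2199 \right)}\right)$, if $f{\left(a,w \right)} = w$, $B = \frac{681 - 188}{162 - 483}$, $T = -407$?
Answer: $- \frac{1047902532489160}{321} \approx -3.2645 \cdot 10^{12}$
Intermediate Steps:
$B = - \frac{493}{321}$ ($B = \frac{493}{-321} = 493 \left(- \frac{1}{321}\right) = - \frac{493}{321} \approx -1.5358$)
$E = -421$ ($E = \left(-407 - 469\right) + 455 = -876 + 455 = -421$)
$H{\left(m \right)} = 424$ ($H{\left(m \right)} = 3 - -421 = 3 + 421 = 424$)
$\left(4284340 + \left(-2128467 + f{\left(-788,B \right)}\right)\right) \left(-1514658 + H{\left(2199 \right)}\right) = \left(4284340 - \frac{683238400}{321}\right) \left(-1514658 + 424\right) = \left(4284340 - \frac{683238400}{321}\right) \left(-1514234\right) = \frac{692034740}{321} \left(-1514234\right) = - \frac{1047902532489160}{321}$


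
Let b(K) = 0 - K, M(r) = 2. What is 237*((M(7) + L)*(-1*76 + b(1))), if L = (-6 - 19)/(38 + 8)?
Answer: -1222683/46 ≈ -26580.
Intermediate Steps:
L = -25/46 ≈ -0.54348
b(K) = -K
237*((M(7) + L)*(-1*76 + b(1))) = 237*((2 - 25/46)*(-1*76 - 1*1)) = 237*(67*(-76 - 1)/46) = 237*((67/46)*(-77)) = 237*(-5159/46) = -1222683/46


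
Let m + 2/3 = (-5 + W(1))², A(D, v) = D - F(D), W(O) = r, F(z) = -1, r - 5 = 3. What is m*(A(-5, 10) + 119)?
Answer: 2875/3 ≈ 958.33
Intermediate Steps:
r = 8 (r = 5 + 3 = 8)
W(O) = 8
A(D, v) = 1 + D (A(D, v) = D - 1*(-1) = D + 1 = 1 + D)
m = 25/3 (m = -⅔ + (-5 + 8)² = -⅔ + 3² = -⅔ + 9 = 25/3 ≈ 8.3333)
m*(A(-5, 10) + 119) = 25*((1 - 5) + 119)/3 = 25*(-4 + 119)/3 = (25/3)*115 = 2875/3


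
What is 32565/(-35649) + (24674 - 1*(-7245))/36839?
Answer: -1211404/25750461 ≈ -0.047044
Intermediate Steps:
32565/(-35649) + (24674 - 1*(-7245))/36839 = 32565*(-1/35649) + (24674 + 7245)*(1/36839) = -10855/11883 + 31919*(1/36839) = -10855/11883 + 31919/36839 = -1211404/25750461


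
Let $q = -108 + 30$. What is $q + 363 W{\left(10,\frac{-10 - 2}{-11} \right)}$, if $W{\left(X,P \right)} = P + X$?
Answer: $3948$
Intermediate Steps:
$q = -78$
$q + 363 W{\left(10,\frac{-10 - 2}{-11} \right)} = -78 + 363 \left(\frac{-10 - 2}{-11} + 10\right) = -78 + 363 \left(\left(-10 - 2\right) \left(- \frac{1}{11}\right) + 10\right) = -78 + 363 \left(\left(-12\right) \left(- \frac{1}{11}\right) + 10\right) = -78 + 363 \left(\frac{12}{11} + 10\right) = -78 + 363 \cdot \frac{122}{11} = -78 + 4026 = 3948$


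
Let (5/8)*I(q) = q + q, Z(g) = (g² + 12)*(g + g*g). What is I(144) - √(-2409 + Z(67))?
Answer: 2304/5 - √20504147 ≈ -4067.4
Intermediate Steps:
Z(g) = (12 + g²)*(g + g²)
I(q) = 16*q/5 (I(q) = 8*(q + q)/5 = 8*(2*q)/5 = 16*q/5)
I(144) - √(-2409 + Z(67)) = (16/5)*144 - √(-2409 + 67*(12 + 67² + 67³ + 12*67)) = 2304/5 - √(-2409 + 67*(12 + 4489 + 300763 + 804)) = 2304/5 - √(-2409 + 67*306068) = 2304/5 - √(-2409 + 20506556) = 2304/5 - √20504147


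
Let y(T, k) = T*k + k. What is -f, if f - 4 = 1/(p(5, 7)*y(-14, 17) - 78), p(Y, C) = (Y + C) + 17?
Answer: -25947/6487 ≈ -3.9998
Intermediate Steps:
y(T, k) = k + T*k
p(Y, C) = 17 + C + Y (p(Y, C) = (C + Y) + 17 = 17 + C + Y)
f = 25947/6487 (f = 4 + 1/((17 + 7 + 5)*(17*(1 - 14)) - 78) = 4 + 1/(29*(17*(-13)) - 78) = 4 + 1/(29*(-221) - 78) = 4 + 1/(-6409 - 78) = 4 + 1/(-6487) = 4 - 1/6487 = 25947/6487 ≈ 3.9998)
-f = -1*25947/6487 = -25947/6487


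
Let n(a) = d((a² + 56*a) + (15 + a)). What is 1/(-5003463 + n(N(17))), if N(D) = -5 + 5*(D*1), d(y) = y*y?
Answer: 1/115447162 ≈ 8.6620e-9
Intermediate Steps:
d(y) = y²
N(D) = -5 + 5*D
n(a) = (15 + a² + 57*a)² (n(a) = ((a² + 56*a) + (15 + a))² = (15 + a² + 57*a)²)
1/(-5003463 + n(N(17))) = 1/(-5003463 + (15 + (-5 + 5*17)² + 57*(-5 + 5*17))²) = 1/(-5003463 + (15 + (-5 + 85)² + 57*(-5 + 85))²) = 1/(-5003463 + (15 + 80² + 57*80)²) = 1/(-5003463 + (15 + 6400 + 4560)²) = 1/(-5003463 + 10975²) = 1/(-5003463 + 120450625) = 1/115447162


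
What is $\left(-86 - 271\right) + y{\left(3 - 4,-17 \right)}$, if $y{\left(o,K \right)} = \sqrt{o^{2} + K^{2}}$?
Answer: $-357 + \sqrt{290} \approx -339.97$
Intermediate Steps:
$y{\left(o,K \right)} = \sqrt{K^{2} + o^{2}}$
$\left(-86 - 271\right) + y{\left(3 - 4,-17 \right)} = \left(-86 - 271\right) + \sqrt{\left(-17\right)^{2} + \left(3 - 4\right)^{2}} = -357 + \sqrt{289 + \left(3 - 4\right)^{2}} = -357 + \sqrt{289 + \left(-1\right)^{2}} = -357 + \sqrt{289 + 1} = -357 + \sqrt{290}$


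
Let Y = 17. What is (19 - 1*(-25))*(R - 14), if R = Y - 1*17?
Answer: -616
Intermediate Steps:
R = 0 (R = 17 - 1*17 = 17 - 17 = 0)
(19 - 1*(-25))*(R - 14) = (19 - 1*(-25))*(0 - 14) = (19 + 25)*(-14) = 44*(-14) = -616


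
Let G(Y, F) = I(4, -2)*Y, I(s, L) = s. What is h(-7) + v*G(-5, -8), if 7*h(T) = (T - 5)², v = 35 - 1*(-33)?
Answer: -9376/7 ≈ -1339.4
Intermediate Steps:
v = 68 (v = 35 + 33 = 68)
G(Y, F) = 4*Y
h(T) = (-5 + T)²/7 (h(T) = (T - 5)²/7 = (-5 + T)²/7)
h(-7) + v*G(-5, -8) = (-5 - 7)²/7 + 68*(4*(-5)) = (⅐)*(-12)² + 68*(-20) = (⅐)*144 - 1360 = 144/7 - 1360 = -9376/7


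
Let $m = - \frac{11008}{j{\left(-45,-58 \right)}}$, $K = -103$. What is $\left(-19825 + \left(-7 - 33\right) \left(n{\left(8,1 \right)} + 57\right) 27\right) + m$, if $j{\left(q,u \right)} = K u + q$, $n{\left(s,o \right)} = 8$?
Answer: $- \frac{533769233}{5929} \approx -90027.0$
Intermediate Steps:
$j{\left(q,u \right)} = q - 103 u$ ($j{\left(q,u \right)} = - 103 u + q = q - 103 u$)
$m = - \frac{11008}{5929}$ ($m = - \frac{11008}{-45 - -5974} = - \frac{11008}{-45 + 5974} = - \frac{11008}{5929} \approx -1.8566$)
$\left(-19825 + \left(-7 - 33\right) \left(n{\left(8,1 \right)} + 57\right) 27\right) + m = \left(-19825 + \left(-7 - 33\right) \left(8 + 57\right) 27\right) - \frac{11008}{5929} = \left(-19825 + \left(-40\right) 65 \cdot 27\right) - \frac{11008}{5929} = \left(-19825 - 70200\right) - \frac{11008}{5929} = -90025 - \frac{11008}{5929} = - \frac{533769233}{5929}$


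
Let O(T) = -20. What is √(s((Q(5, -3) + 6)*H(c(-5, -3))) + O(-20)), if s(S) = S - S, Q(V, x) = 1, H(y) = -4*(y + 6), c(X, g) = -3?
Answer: 2*I*√5 ≈ 4.4721*I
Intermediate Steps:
H(y) = -24 - 4*y (H(y) = -4*(6 + y) = -24 - 4*y)
s(S) = 0
√(s((Q(5, -3) + 6)*H(c(-5, -3))) + O(-20)) = √(0 - 20) = √(-20) = 2*I*√5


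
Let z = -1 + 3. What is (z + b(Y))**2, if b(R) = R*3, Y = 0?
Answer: 4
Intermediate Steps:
z = 2
b(R) = 3*R
(z + b(Y))**2 = (2 + 3*0)**2 = (2 + 0)**2 = 2**2 = 4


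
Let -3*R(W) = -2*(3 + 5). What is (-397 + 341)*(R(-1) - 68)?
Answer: 10528/3 ≈ 3509.3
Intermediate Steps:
R(W) = 16/3 (R(W) = -(-2)*(3 + 5)/3 = -(-2)*8/3 = -1/3*(-16) = 16/3)
(-397 + 341)*(R(-1) - 68) = (-397 + 341)*(16/3 - 68) = -56*(-188/3) = 10528/3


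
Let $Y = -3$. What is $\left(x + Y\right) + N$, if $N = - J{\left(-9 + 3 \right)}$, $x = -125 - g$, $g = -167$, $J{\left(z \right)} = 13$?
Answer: $26$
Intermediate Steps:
$x = 42$ ($x = -125 - -167 = -125 + 167 = 42$)
$N = -13$ ($N = \left(-1\right) 13 = -13$)
$\left(x + Y\right) + N = \left(42 - 3\right) - 13 = 39 - 13 = 26$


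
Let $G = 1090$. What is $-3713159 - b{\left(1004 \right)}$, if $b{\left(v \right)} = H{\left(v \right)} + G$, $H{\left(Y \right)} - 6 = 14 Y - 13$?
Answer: $-3728298$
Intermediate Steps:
$H{\left(Y \right)} = -7 + 14 Y$ ($H{\left(Y \right)} = 6 + \left(14 Y - 13\right) = 6 + \left(-13 + 14 Y\right) = -7 + 14 Y$)
$b{\left(v \right)} = 1083 + 14 v$ ($b{\left(v \right)} = \left(-7 + 14 v\right) + 1090 = 1083 + 14 v$)
$-3713159 - b{\left(1004 \right)} = -3713159 - \left(1083 + 14 \cdot 1004\right) = -3713159 - \left(1083 + 14056\right) = -3713159 - 15139 = -3728298$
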